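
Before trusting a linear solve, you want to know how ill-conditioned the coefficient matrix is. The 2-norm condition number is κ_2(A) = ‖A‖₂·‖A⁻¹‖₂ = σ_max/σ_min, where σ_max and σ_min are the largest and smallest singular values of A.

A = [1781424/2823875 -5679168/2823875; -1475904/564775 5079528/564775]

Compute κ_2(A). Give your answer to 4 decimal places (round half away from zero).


form AᵀA = [34283632896/4743765625 -117513027072/4743765625; -117513027072/4743765625 402910807104/4743765625] with trace 699511104/7590025 and determinant 1327104/7590025
λ_max, λ_min = (699511104/7590025 ± √489275493609148416/57608479500625)/2 = 2304/25, 576/303601
κ_2(A) = √(λ_max/λ_min) = √((2304/25) / (576/303601)) = 220.4000

220.4000


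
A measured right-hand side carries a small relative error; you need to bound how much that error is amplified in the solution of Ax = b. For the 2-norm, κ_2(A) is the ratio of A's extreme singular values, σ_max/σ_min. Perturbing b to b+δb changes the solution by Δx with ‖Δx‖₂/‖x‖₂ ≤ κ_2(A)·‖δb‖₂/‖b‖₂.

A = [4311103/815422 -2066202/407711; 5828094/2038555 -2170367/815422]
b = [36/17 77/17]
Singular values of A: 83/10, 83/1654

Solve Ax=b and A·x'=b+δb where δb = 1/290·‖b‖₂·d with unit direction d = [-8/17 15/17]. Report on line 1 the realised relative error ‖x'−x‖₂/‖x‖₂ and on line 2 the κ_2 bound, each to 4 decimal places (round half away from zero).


σ_max = 83/10, σ_min = 83/1654
κ_2(A) = (83/10) / (83/1654) = 165.4000
worst-case relative error ≤ 165.4000 × 1/290 = 0.5703
solve Ax = b  →  x = [41.5787 42.9589]
‖b‖₂ = 5.0000 and ‖x‖₂ = 59.7851
re-solving with b+δb shifts x by Δx of norm 0.3436
realised ‖Δx‖/‖x‖ = 0.0057
realised/bound (from unrounded values) ≈ 0.0101

0.0057
0.5703


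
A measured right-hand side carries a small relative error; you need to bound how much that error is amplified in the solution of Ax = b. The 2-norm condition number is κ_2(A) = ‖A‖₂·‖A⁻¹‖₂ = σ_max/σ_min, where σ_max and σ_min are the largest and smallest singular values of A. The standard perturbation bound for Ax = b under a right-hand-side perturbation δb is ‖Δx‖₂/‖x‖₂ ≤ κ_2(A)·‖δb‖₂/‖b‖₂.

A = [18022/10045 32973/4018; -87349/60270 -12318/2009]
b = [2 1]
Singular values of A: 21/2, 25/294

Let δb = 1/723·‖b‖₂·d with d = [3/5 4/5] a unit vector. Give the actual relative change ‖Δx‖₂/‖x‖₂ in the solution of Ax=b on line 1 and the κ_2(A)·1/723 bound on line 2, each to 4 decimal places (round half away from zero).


σ_max = 21/2, σ_min = 25/294
condition number: (21/2) ÷ (25/294) = 123.4800
worst-case relative error ≤ 123.4800 × 1/723 = 0.1708
solve Ax = b  →  x = [-22.9254 5.2558]
‖b‖ = 2.2361, ‖x‖ = 23.5202
with δb = [0.0019 0.0025], A·Δx = δb → ‖Δx‖ = 0.0364
dividing the unrounded norms, ‖Δx‖/‖x‖ = 0.0015
so the bound overstates the realised error by a factor of ≈ 110.4448 (computed from the unrounded values)

0.0015
0.1708


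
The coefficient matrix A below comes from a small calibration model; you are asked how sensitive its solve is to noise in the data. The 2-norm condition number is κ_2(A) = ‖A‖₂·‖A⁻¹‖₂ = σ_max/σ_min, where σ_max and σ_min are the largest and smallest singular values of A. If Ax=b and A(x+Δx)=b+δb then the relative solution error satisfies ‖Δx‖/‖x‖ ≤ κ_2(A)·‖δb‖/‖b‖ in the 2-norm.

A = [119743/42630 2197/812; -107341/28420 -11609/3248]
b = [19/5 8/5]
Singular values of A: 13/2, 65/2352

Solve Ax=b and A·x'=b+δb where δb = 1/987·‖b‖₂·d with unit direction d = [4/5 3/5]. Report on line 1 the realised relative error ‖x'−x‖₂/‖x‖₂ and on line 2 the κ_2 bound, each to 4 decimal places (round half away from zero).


0.0010
0.2383

from the listed singular values, σ₁ = 13/2, σ_n = 65/2352
condition number: (13/2) ÷ (65/2352) = 235.2000
κ_2(A)·‖δb‖/‖b‖ = 0.2383
solve Ax = b  →  x = [-99.7082 104.9167]
‖b‖₂ = 4.1231 and ‖x‖₂ = 144.7385
with δb = [0.0033 0.0025], A·Δx = δb → ‖Δx‖ = 0.1512
dividing the unrounded norms, ‖Δx‖/‖x‖ = 0.0010
realised/bound (from unrounded values) ≈ 0.0044


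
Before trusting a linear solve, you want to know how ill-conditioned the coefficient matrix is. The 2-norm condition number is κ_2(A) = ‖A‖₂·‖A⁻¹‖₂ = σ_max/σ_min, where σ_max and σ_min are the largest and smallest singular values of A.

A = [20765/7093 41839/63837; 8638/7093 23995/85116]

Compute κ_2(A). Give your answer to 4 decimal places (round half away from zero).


AᵀA = [505800269/50310649 2048476885/905591682; 2048476885/905591682 33189870961/65202601104]; tr = 409700785/38787984, det = 28561/38787984
solving λ² − 409700785/38787984·λ + 28561/38787984 = 0 gives λ = 169/16, 169/2424249
so κ_2 = √((169/16) / (169/2424249)) = 389.2500

389.2500


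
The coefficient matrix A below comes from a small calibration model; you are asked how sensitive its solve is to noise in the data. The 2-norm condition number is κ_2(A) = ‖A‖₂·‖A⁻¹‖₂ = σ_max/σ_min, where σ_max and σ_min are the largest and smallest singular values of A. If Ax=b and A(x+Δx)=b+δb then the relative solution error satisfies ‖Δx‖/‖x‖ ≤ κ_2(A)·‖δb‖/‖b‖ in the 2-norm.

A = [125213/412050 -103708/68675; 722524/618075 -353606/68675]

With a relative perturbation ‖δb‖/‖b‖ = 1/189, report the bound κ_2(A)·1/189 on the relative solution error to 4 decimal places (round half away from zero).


AᵀA = [3566829409/2444906916 -439947530/67914081; -439947530/67914081 217268084/7546009]; tr = 43998625/1454436, det = 14641/363609
λ_max, λ_min = (43998625/1454436 ± √1935538291531009/2115384078096)/2 = 121/4, 484/363609
σ_max=√(121/4)=(11/2), σ_min=√(484/363609)=(22/603) → κ = 150.7500
worst-case relative error ≤ 150.7500 × 1/189 = 0.7976

0.7976


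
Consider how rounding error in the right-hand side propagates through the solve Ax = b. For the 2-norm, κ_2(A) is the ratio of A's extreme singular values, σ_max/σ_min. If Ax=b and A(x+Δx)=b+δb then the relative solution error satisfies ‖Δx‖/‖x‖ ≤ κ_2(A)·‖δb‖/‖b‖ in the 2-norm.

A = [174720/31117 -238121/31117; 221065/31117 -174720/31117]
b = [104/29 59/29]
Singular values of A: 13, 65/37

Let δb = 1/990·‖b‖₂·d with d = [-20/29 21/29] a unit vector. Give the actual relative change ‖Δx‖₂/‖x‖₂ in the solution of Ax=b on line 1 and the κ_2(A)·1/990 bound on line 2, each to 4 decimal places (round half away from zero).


0.0037
0.0075

largest singular value 13, smallest 65/37
condition number: 13 ÷ (65/37) = 7.4000
perturbation bound = 7.4000·1/990 = 0.0075
solve Ax = b  →  x = [-0.2000 -0.6154]
‖b‖₂ = 4.1231 and ‖x‖₂ = 0.6471
Δx = A⁻¹·δb where δb = 1/990·4.1231·d; ‖Δx‖ = 0.0024
realised ‖Δx‖/‖x‖ = 0.0037
so the bound overstates the realised error by a factor of ≈ 2.0402 (computed from the unrounded values)


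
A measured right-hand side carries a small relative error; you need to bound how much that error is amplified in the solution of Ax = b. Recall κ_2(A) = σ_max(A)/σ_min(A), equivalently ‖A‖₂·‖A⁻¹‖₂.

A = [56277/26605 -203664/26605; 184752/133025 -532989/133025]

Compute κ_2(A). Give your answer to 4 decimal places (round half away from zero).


37.5600

AᵀA = [392078961/61230625 -1332217152/61230625; -1332217152/61230625 4571117289/61230625]; tr = 7941114/97969, det = 455625/97969
solving λ² − 7941114/97969·λ + 455625/97969 = 0 gives λ = 81, 5625/97969
κ_2(A) = √(λ_max/λ_min) = √(81 / (5625/97969)) = 37.5600


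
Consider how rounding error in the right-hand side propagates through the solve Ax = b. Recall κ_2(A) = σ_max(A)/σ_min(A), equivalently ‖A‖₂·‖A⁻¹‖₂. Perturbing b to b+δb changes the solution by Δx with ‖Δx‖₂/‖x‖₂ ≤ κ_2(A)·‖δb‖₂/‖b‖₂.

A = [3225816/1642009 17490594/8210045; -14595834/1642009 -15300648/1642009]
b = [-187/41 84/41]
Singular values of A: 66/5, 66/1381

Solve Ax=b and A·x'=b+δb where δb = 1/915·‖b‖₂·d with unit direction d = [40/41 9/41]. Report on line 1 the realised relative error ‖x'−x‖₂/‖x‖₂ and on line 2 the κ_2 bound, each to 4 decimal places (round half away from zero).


0.0014
0.3019

σ_max = 66/5, σ_min = 66/1381
condition number: (66/5) ÷ (66/1381) = 276.2000
κ_2(A)·‖δb‖/‖b‖ = 0.3019
solve Ax = b  →  x = [60.4514 -57.8866]
2-norm of b is 5.0000; of x, 83.6973
re-solving with b+δb shifts x by Δx of norm 0.1143
dividing the unrounded norms, ‖Δx‖/‖x‖ = 0.0014
realised/bound (from unrounded values) ≈ 0.0045


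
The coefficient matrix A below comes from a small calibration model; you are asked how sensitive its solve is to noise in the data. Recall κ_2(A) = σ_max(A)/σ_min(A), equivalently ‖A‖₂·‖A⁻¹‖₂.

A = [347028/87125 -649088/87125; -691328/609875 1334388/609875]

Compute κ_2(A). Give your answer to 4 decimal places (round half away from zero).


287.0000

form AᵀA = [10206284176/595116025 -3827146752/119023205; -3827146752/119023205 35880060304/595116025] with trace 31893664/411845 and determinant 3748096/51480625
char-poly roots: 1936/25 and 1936/2059225
so κ_2 = √((1936/25) / (1936/2059225)) = 287.0000


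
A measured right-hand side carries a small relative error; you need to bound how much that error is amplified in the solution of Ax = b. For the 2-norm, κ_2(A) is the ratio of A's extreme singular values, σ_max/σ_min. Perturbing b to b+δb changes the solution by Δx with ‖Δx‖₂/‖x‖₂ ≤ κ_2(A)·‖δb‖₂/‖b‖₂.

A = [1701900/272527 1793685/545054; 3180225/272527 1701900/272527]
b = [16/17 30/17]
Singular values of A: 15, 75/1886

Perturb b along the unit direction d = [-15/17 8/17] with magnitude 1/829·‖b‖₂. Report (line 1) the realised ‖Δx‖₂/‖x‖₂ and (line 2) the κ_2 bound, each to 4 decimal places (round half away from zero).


0.4550
0.4550

from the listed singular values, σ₁ = 15, σ_n = 75/1886
condition number: 15 ÷ (75/1886) = 377.2000
κ_2(A)·‖δb‖/‖b‖ = 0.4550
solve Ax = b  →  x = [0.1176 0.0627]
‖b‖₂ = 2.0000 and ‖x‖₂ = 0.1333
Δx = A⁻¹·δb where δb = 1/829·2.0000·d; ‖Δx‖ = 0.0607
realised ‖Δx‖/‖x‖ = 0.4550
so the bound is sharp here: realised error equals the bound


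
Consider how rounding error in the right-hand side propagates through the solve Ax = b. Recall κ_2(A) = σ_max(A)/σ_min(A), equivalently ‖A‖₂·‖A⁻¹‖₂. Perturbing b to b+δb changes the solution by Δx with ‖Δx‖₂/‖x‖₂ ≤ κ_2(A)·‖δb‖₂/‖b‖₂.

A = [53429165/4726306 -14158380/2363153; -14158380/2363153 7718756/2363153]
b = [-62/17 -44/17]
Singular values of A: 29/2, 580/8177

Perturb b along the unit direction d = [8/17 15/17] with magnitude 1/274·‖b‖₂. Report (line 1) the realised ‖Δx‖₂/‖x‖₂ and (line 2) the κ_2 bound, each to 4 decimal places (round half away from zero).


from the listed singular values, σ₁ = 29/2, σ_n = 580/8177
condition number: (29/2) ÷ (580/8177) = 204.4250
worst-case relative error ≤ 204.4250 × 1/274 = 0.7461
solve Ax = b  →  x = [-26.6596 -49.6937]
2-norm of b is 4.4721; of x, 56.3933
with δb = [0.0077 0.0144], A·Δx = δb → ‖Δx‖ = 0.2301
realised ‖Δx‖/‖x‖ = 0.0041
realised/bound (from unrounded values) ≈ 0.0055

0.0041
0.7461


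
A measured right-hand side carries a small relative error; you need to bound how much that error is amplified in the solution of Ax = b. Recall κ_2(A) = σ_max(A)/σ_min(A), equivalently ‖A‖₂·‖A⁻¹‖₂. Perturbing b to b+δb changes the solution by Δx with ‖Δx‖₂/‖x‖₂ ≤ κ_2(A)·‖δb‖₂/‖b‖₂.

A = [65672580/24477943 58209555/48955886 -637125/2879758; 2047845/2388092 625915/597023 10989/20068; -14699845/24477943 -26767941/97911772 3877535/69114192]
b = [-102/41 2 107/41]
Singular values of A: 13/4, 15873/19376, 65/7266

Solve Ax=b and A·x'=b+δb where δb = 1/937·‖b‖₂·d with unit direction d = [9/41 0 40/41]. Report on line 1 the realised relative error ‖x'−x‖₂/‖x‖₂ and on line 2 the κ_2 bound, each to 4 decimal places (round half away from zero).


0.0022
0.3877

σ_max = 13/4, σ_min = 65/7266
κ = σ_max/σ_min = (13/4)/(65/7266) = 363.3000
bound on ‖Δx‖/‖x‖: κ·ε = 363.3000·1/937 = 0.3877
solve Ax = b  →  x = [74.4544 -140.9096 156.8375]
2-norm of b is 4.1231; of x, 223.6001
with δb = [0.0010 0.0000 0.0043], A·Δx = δb → ‖Δx‖ = 0.4919
relative error = 0.0022
so the bound overstates the realised error by a factor of ≈ 176.2507 (computed from the unrounded values)


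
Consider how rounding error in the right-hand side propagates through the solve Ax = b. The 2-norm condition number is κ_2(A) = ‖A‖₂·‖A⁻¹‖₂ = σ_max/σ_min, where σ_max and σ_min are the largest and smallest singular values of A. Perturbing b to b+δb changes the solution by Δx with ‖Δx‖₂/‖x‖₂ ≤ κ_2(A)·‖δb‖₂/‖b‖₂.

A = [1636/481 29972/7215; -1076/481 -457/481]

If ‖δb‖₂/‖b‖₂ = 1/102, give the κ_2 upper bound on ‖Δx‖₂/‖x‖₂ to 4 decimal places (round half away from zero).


form AᵀA = [22688/1369 333788/20535; 333788/20535 5593561/308025] with trace 10698361/308025 and determinant 11316496/308025
λ_max, λ_min = (10698361/308025 ± √100511873364721/94879400625)/2 = 841/25, 13456/12321
σ_max=√(841/25)=(29/5), σ_min=√(13456/12321)=(116/111) → κ = 5.5500
perturbation bound = 5.5500·1/102 = 0.0544

0.0544


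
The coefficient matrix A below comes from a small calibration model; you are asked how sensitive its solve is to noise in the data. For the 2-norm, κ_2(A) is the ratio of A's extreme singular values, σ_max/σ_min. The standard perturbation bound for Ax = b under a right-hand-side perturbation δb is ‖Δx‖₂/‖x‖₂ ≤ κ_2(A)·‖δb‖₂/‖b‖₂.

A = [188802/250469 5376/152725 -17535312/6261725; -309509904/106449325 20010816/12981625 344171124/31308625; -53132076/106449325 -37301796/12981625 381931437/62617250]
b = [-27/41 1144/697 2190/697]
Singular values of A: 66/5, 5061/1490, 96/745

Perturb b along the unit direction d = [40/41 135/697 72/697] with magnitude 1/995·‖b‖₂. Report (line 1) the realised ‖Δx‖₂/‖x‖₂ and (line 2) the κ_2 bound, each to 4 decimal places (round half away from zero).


largest singular value 66/5, smallest 96/745
κ = σ_max/σ_min = (66/5)/(96/745) = 102.4375
κ_2(A)·‖δb‖/‖b‖ = 0.1030
solve Ax = b  →  x = [0.1110 -0.5653 0.2579]
2-norm of b is 3.6056; of x, 0.6312
Δx = A⁻¹·δb where δb = 1/995·3.6056·d; ‖Δx‖ = 0.0281
relative error = 0.0446
tightness: 0.0446 against a bound of 0.1030 (unrounded ratio ≈ 0.4328)

0.0446
0.1030


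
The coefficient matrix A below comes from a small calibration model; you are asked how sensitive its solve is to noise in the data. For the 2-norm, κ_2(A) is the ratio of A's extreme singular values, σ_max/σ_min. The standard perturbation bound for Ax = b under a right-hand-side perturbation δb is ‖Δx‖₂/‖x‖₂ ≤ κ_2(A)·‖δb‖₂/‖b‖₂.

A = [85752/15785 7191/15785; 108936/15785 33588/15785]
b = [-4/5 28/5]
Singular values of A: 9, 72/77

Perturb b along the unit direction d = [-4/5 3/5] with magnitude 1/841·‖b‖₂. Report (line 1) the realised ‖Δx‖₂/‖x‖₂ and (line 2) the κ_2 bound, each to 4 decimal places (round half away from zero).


0.0017
0.0114

largest singular value 9, smallest 72/77
condition number: 9 ÷ (72/77) = 9.6250
perturbation bound = 9.6250·1/841 = 0.0114
solve Ax = b  →  x = [-0.5054 4.2710]
2-norm of b is 5.6569; of x, 4.3008
δb = ε·‖b‖·d = [-0.0054 0.0040]; solving A·Δx = δb gives ‖Δx‖ = 0.0072
realised ‖Δx‖/‖x‖ = 0.0017
so the bound overstates the realised error by a factor of ≈ 6.8425 (computed from the unrounded values)


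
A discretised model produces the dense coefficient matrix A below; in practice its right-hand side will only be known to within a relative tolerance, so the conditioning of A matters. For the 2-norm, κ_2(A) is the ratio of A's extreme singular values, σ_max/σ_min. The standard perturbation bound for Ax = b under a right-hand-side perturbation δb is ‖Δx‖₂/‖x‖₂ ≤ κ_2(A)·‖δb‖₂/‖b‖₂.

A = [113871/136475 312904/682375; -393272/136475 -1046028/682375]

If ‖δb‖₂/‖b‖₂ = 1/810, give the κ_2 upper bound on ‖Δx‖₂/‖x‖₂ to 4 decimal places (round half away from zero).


0.3370

M = AᵀA = [268207153/29800681 715206744/149003405; 715206744/149003405 1907333584/745017025]. tr(M)=8612512409/745017025, det(M)=1336336/745017025
solving λ² − 8612512409/745017025·λ + 1336336/745017025 = 0 gives λ = 289/25, 4624/29800681
σ_max=√(289/25)=(17/5), σ_min=√(4624/29800681)=(68/5459) → κ = 272.9500
perturbation bound = 272.9500·1/810 = 0.3370


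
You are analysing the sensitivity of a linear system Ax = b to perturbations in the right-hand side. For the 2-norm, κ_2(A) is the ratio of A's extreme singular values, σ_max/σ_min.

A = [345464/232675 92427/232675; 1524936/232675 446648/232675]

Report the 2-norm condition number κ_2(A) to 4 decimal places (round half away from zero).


M = AᵀA = [1454357632/32205625 424175976/32205625; 424175976/32205625 123757993/32205625]. tr(M)=2524985/51529, det(M)=3136/51529
λ_max, λ_min = (2524985/51529 ± √6374902870449/2655237841)/2 = 49, 64/51529
κ = σ_max/σ_min = 7/(8/227) = 198.6250

198.6250


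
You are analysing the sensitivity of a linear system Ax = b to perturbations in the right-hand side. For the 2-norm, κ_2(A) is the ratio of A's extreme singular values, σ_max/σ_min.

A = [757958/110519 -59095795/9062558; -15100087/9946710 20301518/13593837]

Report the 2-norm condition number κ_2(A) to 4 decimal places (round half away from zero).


M = AᵀA = [4881465298495969/98937039824100 -77481613624688/1648950663735; -77481613624688/1648950663735 19678419638641/439720176996]. tr(M)=5534547988817/58821070050, det(M)=2213232025/18822742416
λ_max, λ_min = (5534547988817/58821070050 ± √7657398533017139175667216/864979570456751750625)/2 = 9409/100, 5880625/4705685604
so κ_2 = √((9409/100) / (5880625/4705685604)) = 274.3920

274.3920


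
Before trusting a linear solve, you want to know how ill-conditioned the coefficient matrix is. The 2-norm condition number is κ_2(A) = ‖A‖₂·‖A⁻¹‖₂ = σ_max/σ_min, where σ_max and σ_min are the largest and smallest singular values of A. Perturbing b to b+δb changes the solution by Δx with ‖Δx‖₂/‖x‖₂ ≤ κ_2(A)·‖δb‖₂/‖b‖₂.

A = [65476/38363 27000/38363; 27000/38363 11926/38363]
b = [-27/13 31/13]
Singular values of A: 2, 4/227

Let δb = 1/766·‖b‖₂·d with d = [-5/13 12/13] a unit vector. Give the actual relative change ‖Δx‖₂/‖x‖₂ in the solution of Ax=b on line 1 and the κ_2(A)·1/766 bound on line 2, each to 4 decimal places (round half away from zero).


0.0014
0.1482

from the listed singular values, σ₁ = 2, σ_n = 4/227
κ = σ_max/σ_min = 2/(4/227) = 113.5000
worst-case relative error ≤ 113.5000 × 1/766 = 0.1482
solve Ax = b  →  x = [-65.9423 156.9615]
‖b‖ = 3.1623, ‖x‖ = 170.2507
Δx = A⁻¹·δb where δb = 1/766·3.1623·d; ‖Δx‖ = 0.2343
dividing the unrounded norms, ‖Δx‖/‖x‖ = 0.0014
so the bound overstates the realised error by a factor of ≈ 107.6760 (computed from the unrounded values)


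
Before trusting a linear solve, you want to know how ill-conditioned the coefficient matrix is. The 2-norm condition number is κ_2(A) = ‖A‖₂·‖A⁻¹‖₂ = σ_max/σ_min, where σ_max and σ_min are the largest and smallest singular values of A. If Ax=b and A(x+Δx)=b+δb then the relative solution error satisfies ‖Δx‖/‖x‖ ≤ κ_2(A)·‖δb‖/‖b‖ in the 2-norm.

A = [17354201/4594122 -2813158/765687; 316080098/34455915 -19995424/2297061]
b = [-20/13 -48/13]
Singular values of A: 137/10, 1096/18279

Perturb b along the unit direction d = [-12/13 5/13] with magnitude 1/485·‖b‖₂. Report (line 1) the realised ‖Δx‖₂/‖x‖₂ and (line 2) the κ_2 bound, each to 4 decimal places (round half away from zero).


σ_max = 137/10, σ_min = 1096/18279
condition number: (137/10) ÷ (1096/18279) = 228.4875
κ_2(A)·‖δb‖/‖b‖ = 0.4711
solve Ax = b  →  x = [-0.2114 0.2014]
‖b‖ = 4.0000, ‖x‖ = 0.2920
re-solving with b+δb shifts x by Δx of norm 0.1375
realised ‖Δx‖/‖x‖ = 0.4711
tightness: 0.4711 against a bound of 0.4711; the bound is attained (ratio 1)

0.4711
0.4711


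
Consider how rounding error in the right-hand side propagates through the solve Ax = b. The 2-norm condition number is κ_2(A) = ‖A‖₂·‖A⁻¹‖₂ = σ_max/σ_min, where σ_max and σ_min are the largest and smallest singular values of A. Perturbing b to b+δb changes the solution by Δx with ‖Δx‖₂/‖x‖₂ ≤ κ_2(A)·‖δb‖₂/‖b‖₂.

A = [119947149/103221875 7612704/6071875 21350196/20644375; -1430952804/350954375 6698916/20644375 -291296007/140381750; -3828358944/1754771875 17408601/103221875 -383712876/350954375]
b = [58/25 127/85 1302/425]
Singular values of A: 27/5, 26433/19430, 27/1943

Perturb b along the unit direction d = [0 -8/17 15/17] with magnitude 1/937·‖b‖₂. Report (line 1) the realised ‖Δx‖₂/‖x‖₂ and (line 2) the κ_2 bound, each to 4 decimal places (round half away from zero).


0.0022
0.4147

σ_max = 27/5, σ_min = 27/1943
κ_2(A) = (27/5) / (27/1943) = 388.6000
perturbation bound = 388.6000·1/937 = 0.4147
solve Ax = b  →  x = [-65.6380 -38.1823 122.2842]
2-norm of b is 4.1231; of x, 143.9433
δb = ε·‖b‖·d = [0.0000 -0.0021 0.0039]; solving A·Δx = δb gives ‖Δx‖ = 0.3167
realised ‖Δx‖/‖x‖ = 0.0022
realised/bound (from unrounded values) ≈ 0.0053


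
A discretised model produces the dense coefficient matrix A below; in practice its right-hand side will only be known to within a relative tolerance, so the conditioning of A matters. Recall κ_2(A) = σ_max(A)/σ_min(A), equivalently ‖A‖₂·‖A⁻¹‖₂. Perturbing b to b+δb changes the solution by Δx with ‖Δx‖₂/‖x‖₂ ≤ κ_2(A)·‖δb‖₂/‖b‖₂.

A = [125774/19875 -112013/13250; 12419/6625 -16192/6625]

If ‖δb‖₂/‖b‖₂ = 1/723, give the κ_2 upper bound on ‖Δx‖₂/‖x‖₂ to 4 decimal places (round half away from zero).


0.4398

form AᵀA = [27531493/632025 -12235883/210675; -12235883/210675 21753017/280900] with trace 12236125/101124 and determinant 14641/101124
solving λ² − 12236125/101124·λ + 14641/101124 = 0 gives λ = 121, 121/101124
κ = σ_max/σ_min = 11/(11/318) = 318.0000
worst-case relative error ≤ 318.0000 × 1/723 = 0.4398


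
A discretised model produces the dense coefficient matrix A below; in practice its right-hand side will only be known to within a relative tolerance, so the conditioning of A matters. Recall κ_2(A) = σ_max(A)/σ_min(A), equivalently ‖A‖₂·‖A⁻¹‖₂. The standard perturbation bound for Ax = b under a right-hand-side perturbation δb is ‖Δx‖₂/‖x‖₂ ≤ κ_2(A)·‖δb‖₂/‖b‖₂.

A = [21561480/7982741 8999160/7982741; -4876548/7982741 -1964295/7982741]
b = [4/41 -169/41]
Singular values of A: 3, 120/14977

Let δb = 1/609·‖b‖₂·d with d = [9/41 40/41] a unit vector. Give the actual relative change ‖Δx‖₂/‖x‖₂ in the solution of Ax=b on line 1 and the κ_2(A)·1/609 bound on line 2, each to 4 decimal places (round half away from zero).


σ_max = 3, σ_min = 120/14977
κ = σ_max/σ_min = 3/(120/14977) = 374.4250
perturbation bound = 374.4250·1/609 = 0.6148
solve Ax = b  →  x = [192.3205 -460.7026]
‖b‖ = 4.1231, ‖x‖ = 499.2334
with δb = [0.0015 0.0066], A·Δx = δb → ‖Δx‖ = 0.8450
relative error = 0.0017
tightness: 0.0017 against a bound of 0.6148 (unrounded ratio ≈ 0.0028)

0.0017
0.6148


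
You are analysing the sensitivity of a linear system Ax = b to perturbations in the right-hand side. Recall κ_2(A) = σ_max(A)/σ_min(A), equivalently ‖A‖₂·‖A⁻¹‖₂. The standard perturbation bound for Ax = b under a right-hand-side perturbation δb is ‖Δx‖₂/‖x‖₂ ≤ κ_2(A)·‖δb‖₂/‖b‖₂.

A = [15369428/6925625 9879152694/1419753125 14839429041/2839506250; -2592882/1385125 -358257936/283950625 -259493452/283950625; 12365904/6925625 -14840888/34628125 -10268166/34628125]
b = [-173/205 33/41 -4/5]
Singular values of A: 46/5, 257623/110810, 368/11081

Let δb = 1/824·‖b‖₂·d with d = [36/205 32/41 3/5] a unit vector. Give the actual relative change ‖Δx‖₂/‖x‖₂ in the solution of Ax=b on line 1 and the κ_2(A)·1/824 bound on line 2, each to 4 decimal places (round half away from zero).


0.1165
0.3362

σ_max = 46/5, σ_min = 368/11081
κ = σ_max/σ_min = (46/5)/(368/11081) = 277.0250
perturbation bound = 277.0250·1/824 = 0.3362
solve Ax = b  →  x = [-0.4434 0.0129 0.0097]
‖b‖ = 1.4142, ‖x‖ = 0.4436
with δb = [0.0003 0.0013 0.0010], A·Δx = δb → ‖Δx‖ = 0.0517
relative error = 0.1165
realised/bound (from unrounded values) ≈ 0.3465


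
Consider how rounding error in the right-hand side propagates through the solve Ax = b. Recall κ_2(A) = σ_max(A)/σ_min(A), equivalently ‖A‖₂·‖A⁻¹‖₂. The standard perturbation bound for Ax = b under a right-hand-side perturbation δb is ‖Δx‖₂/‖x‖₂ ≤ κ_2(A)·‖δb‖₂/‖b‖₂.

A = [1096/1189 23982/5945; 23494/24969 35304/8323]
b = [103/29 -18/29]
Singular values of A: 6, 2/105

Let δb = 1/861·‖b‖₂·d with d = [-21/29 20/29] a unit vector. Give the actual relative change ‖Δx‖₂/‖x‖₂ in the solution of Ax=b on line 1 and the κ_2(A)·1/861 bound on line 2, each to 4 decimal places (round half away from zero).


largest singular value 6, smallest 2/105
condition number: 6 ÷ (2/105) = 315.0000
bound on ‖Δx‖/‖x‖: κ·ε = 315.0000·1/861 = 0.3659
solve Ax = b  →  x = [153.7317 -34.2480]
‖b‖ = 3.6056, ‖x‖ = 157.5004
δb = ε·‖b‖·d = [-0.0030 0.0029]; solving A·Δx = δb gives ‖Δx‖ = 0.2199
realised ‖Δx‖/‖x‖ = 0.0014
so the bound overstates the realised error by a factor of ≈ 262.0964 (computed from the unrounded values)

0.0014
0.3659


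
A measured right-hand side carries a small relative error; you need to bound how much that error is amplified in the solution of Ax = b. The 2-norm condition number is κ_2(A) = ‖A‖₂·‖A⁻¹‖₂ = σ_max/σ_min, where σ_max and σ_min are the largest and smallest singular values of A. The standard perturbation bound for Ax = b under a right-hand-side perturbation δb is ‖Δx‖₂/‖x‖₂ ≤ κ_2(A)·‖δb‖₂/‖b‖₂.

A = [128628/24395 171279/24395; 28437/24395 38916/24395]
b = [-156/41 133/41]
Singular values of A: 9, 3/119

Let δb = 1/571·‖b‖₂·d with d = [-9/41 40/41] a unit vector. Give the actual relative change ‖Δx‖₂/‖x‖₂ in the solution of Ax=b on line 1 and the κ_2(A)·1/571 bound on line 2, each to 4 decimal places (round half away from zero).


from the listed singular values, σ₁ = 9, σ_n = 3/119
κ_2(A) = 9 / (3/119) = 357.0000
worst-case relative error ≤ 357.0000 × 1/571 = 0.6252
solve Ax = b  →  x = [-127.1333 94.9333]
‖b‖₂ = 5.0000 and ‖x‖₂ = 158.6670
re-solving with b+δb shifts x by Δx of norm 0.3473
realised ‖Δx‖/‖x‖ = 0.0022
realised/bound (from unrounded values) ≈ 0.0035

0.0022
0.6252


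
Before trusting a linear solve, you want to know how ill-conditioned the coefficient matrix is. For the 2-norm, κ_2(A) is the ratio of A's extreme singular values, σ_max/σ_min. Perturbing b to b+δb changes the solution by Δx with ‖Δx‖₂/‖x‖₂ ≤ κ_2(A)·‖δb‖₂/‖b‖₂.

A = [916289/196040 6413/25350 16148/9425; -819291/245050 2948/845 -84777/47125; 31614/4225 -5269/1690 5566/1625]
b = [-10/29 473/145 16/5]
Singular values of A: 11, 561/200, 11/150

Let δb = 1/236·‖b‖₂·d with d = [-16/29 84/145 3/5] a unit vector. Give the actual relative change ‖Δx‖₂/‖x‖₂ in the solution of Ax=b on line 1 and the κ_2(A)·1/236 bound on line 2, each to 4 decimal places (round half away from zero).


from the listed singular values, σ₁ = 11, σ_n = 11/150
κ_2(A) = 11 / (11/150) = 150.0000
κ_2(A)·‖δb‖/‖b‖ = 0.6356
solve Ax = b  →  x = [-19.0136 8.6947 50.3846]
2-norm of b is 4.5826; of x, 54.5502
re-solving with b+δb shifts x by Δx of norm 0.2648
relative error = 0.0049
tightness: 0.0049 against a bound of 0.6356 (unrounded ratio ≈ 0.0076)

0.0049
0.6356


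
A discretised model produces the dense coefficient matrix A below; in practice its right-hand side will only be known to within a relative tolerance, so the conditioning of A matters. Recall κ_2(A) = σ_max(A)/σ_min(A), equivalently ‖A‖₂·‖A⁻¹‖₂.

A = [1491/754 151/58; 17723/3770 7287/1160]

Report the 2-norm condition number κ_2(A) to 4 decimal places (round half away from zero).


M = AᵀA = [1093733/42050 11666277/336400; 11666277/336400 62220769/1345600]. tr(M)=3888809/53824, det(M)=7225/215296
λ_max, λ_min = (3888809/53824 ± √15122446560081/2897022976)/2 = 289/4, 25/53824
κ = σ_max/σ_min = (17/2)/(5/232) = 394.4000

394.4000


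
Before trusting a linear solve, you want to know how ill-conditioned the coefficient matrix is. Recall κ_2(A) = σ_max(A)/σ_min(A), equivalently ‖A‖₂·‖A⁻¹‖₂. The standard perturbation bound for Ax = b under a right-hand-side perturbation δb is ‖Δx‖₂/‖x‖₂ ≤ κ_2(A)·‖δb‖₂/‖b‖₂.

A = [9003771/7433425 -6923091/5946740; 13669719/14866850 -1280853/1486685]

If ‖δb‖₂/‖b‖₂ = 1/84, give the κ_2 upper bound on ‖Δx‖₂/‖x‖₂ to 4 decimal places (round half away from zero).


AᵀA = [20445311456829/8840929156900 -3894069086271/1768185831380; -3894069086271/1768185831380 2967141580641/1414548665104]; tr = 185445642501/42049603600, det = 4862025/6727936576
char-poly roots: 441/100 and 275625/1681984144
κ_2(A) = √(λ_max/λ_min) = √((441/100) / (275625/1681984144)) = 164.0480
worst-case relative error ≤ 164.0480 × 1/84 = 1.9530

1.9530


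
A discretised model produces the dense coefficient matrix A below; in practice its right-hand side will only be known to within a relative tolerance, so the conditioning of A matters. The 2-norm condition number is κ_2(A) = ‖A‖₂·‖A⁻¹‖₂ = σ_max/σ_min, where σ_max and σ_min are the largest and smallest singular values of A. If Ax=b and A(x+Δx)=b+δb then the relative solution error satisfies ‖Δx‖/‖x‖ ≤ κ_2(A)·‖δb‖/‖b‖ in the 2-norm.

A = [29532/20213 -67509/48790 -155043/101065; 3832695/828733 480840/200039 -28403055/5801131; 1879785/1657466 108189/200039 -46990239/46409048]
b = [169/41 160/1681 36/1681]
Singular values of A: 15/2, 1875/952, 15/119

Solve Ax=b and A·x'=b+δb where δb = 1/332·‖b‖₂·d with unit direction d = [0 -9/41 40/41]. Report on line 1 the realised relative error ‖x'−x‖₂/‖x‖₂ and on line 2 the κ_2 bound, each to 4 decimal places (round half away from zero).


from the listed singular values, σ₁ = 15/2, σ_n = 15/119
κ_2(A) = (15/2) / (15/119) = 59.5000
κ_2(A)·‖δb‖/‖b‖ = 0.1792
solve Ax = b  →  x = [0.4805 -1.9124 -0.5045]
2-norm of b is 4.1231; of x, 2.0353
Δx = A⁻¹·δb where δb = 1/332·4.1231·d; ‖Δx‖ = 0.0985
relative error = 0.0484
realised/bound (from unrounded values) ≈ 0.2701

0.0484
0.1792


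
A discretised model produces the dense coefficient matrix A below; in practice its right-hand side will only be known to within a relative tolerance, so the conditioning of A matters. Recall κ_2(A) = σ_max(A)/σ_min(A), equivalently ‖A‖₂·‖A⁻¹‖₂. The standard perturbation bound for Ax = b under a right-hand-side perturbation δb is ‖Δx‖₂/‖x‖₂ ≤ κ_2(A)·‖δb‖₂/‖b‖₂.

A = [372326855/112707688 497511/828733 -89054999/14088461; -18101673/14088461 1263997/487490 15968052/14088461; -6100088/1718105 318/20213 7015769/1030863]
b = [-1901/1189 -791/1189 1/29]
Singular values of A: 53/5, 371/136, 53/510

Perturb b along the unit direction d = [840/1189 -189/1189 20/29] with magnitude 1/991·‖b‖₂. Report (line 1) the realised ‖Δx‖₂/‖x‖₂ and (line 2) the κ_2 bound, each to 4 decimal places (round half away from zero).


0.0017
0.1029

largest singular value 53/5, smallest 53/510
κ_2(A) = (53/5) / (53/510) = 102.0000
bound on ‖Δx‖/‖x‖: κ·ε = 102.0000·1/991 = 0.1029
solve Ax = b  →  x = [-8.2569 -2.4699 -4.2967]
‖b‖ = 1.7321, ‖x‖ = 9.6301
δb = ε·‖b‖·d = [0.0012 -0.0003 0.0012]; solving A·Δx = δb gives ‖Δx‖ = 0.0168
relative error = 0.0017
so the bound overstates the realised error by a factor of ≈ 58.9353 (computed from the unrounded values)


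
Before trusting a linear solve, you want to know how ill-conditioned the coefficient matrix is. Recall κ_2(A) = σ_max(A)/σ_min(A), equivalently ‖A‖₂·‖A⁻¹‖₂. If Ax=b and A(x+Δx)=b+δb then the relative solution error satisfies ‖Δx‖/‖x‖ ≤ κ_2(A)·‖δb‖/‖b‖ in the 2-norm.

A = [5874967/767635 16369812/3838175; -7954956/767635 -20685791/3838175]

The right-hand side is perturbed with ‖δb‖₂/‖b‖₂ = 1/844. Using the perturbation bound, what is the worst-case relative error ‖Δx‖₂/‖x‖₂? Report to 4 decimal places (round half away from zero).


0.0856

M = AᵀA = [3911862488521/23570539729 10429066501056/117852698645; 10429066501056/117852698645 27834907768441/589263493225]. tr(M)=434710968794/2038974025, det(M)=709956025/81558961
λ_max, λ_min = (434710968794/2038974025 ± √188828868200431316751936/4157415074624700625)/2 = 5329/25, 3330625/81558961
so κ_2 = √((5329/25) / (3330625/81558961)) = 72.2480
κ_2(A)·‖δb‖/‖b‖ = 0.0856


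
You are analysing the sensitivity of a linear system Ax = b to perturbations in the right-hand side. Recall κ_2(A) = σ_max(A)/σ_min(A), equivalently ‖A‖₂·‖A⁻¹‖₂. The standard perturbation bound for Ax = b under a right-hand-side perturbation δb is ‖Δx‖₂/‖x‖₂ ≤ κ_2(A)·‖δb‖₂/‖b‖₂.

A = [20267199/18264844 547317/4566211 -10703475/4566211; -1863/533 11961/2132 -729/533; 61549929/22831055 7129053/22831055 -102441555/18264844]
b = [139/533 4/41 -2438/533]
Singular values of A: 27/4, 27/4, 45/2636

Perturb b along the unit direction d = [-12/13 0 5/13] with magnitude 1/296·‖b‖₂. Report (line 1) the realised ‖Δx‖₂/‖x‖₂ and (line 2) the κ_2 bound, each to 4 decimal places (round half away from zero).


0.0077
1.3358

σ_max = 27/4, σ_min = 45/2636
κ = σ_max/σ_min = (27/4)/(45/2636) = 395.4000
perturbation bound = 395.4000·1/296 = 1.3358
solve Ax = b  →  x = [-86.7861 -64.9044 -44.5128]
‖b‖ = 4.5826, ‖x‖ = 117.1571
Δx = A⁻¹·δb where δb = 1/296·4.5826·d; ‖Δx‖ = 0.9069
relative error = 0.0077
realised/bound (from unrounded values) ≈ 0.0058


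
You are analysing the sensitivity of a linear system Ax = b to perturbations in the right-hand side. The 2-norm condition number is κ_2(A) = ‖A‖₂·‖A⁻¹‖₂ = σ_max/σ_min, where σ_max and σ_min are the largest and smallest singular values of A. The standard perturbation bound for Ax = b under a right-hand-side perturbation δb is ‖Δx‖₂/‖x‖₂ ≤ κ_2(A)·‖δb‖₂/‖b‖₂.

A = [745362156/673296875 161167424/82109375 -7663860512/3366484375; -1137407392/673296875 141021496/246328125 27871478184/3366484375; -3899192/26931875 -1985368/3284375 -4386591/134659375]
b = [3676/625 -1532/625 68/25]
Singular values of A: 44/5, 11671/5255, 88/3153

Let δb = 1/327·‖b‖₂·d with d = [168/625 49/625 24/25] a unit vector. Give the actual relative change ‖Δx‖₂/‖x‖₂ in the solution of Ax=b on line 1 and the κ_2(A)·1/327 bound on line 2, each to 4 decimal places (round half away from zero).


0.0053
0.9642

from the listed singular values, σ₁ = 44/5, σ_n = 88/3153
κ_2(A) = (44/5) / (88/3153) = 315.3000
perturbation bound = 315.3000·1/327 = 0.9642
solve Ax = b  →  x = [134.8215 -38.4001 29.8689]
‖b‖₂ = 6.9282 and ‖x‖₂ = 143.3302
δb = ε·‖b‖·d = [0.0057 0.0017 0.0203]; solving A·Δx = δb gives ‖Δx‖ = 0.7591
realised ‖Δx‖/‖x‖ = 0.0053
so the bound overstates the realised error by a factor of ≈ 182.0538 (computed from the unrounded values)


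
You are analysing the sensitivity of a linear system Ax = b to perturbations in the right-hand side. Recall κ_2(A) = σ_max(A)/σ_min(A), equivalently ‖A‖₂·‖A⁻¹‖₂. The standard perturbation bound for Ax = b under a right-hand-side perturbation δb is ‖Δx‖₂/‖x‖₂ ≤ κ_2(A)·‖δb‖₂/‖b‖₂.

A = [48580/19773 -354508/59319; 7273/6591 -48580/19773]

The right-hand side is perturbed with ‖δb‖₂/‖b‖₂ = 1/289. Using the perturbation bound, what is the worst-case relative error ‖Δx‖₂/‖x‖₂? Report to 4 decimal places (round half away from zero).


AᵀA = [16781569/2313441 -120721300/6940323; -120721300/6940323 869325856/20820969]; tr = 6037633/123201, det = 38416/123201
char-poly roots: 49 and 784/123201
κ_2(A) = √(λ_max/λ_min) = √(49 / (784/123201)) = 87.7500
worst-case relative error ≤ 87.7500 × 1/289 = 0.3036

0.3036


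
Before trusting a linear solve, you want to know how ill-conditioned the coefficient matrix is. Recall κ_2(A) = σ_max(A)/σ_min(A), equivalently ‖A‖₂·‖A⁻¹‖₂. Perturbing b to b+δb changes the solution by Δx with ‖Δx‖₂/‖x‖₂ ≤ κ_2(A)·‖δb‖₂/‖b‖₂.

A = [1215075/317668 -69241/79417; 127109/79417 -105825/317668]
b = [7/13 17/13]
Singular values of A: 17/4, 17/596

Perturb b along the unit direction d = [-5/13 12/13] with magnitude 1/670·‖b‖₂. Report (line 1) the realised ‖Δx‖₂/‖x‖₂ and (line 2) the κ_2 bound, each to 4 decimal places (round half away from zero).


0.0021
0.2224

σ_max = 17/4, σ_min = 17/596
condition number: (17/4) ÷ (17/596) = 149.0000
worst-case relative error ≤ 149.0000 × 1/670 = 0.2224
solve Ax = b  →  x = [7.9254 34.1521]
‖b‖₂ = 1.4142 and ‖x‖₂ = 35.0596
δb = ε·‖b‖·d = [-0.0008 0.0019]; solving A·Δx = δb gives ‖Δx‖ = 0.0740
relative error = 0.0021
realised/bound (from unrounded values) ≈ 0.0095


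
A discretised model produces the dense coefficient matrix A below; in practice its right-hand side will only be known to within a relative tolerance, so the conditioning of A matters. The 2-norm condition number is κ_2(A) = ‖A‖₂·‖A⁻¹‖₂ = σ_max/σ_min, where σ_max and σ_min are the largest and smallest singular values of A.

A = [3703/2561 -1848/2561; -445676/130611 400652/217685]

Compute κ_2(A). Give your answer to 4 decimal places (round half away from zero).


88.6500

M = AᵀA = [1386346465/100942209 -1232106568/168237015; -1232106568/168237015 1095835216/280395025]. tr(M)=154052521/8732025, det(M)=38416/970225
λ_max, λ_min = (154052521/8732025 ± √23720103045449041/76248260600625)/2 = 441/25, 784/349281
κ = σ_max/σ_min = (21/5)/(28/591) = 88.6500


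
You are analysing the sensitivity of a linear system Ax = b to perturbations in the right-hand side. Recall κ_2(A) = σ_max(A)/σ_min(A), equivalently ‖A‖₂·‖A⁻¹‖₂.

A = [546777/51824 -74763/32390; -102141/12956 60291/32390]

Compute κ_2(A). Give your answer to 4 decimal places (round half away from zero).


M = AᵀA = [465889629825/2685726976 -13102284195/335715872; -13102284195/335715872 184490217/20982242]. tr(M)=291198321/1597696, det(M)=13286025/6390784
λ_max, λ_min = (291198321/1597696 ± √84775235124220641/2552632508416)/2 = 729/4, 18225/1597696
σ_max=√(729/4)=(27/2), σ_min=√(18225/1597696)=(135/1264) → κ = 126.4000

126.4000


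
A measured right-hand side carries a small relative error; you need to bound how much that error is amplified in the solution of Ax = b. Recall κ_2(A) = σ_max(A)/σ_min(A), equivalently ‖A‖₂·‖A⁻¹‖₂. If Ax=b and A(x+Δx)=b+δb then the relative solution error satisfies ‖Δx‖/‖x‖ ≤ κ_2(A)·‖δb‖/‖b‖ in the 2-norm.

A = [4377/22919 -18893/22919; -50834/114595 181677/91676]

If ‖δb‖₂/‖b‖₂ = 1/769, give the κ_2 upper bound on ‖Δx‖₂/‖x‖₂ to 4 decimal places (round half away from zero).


M = AᵀA = [18124549/77704225 -32216751/31081690; -32216751/31081690 229098577/49730704]. tr(M)=3579689/739600, det(M)=121/739600
λ_max, λ_min = (3579689/739600 ± √12813815370321/547008160000)/2 = 121/25, 1/29584
so κ_2 = √((121/25) / (1/29584)) = 378.4000
κ_2(A)·‖δb‖/‖b‖ = 0.4921

0.4921
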